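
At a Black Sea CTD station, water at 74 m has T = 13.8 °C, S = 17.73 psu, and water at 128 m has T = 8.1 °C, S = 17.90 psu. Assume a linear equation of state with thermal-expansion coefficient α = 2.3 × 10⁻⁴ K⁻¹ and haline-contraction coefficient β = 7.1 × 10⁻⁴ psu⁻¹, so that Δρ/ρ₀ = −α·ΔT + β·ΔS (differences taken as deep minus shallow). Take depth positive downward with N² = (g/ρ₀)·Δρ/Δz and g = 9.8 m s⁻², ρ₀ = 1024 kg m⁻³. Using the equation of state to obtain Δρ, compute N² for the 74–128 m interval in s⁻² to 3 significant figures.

ΔT = -5.7 K, ΔS = +0.17 psu (deep − shallow).
Δρ/ρ₀ = −αΔT + βΔS = 1.311 × 10⁻³ + 1.207 × 10⁻⁴ = 1.4317 × 10⁻³, so Δρ ≈ 1.466 kg m⁻³.
N² = (g/ρ₀)·Δρ/Δz = g·(Δρ/ρ₀)/Δz = 9.8 × 1.4317 × 10⁻³ / 54 = 2.5983 × 10⁻⁴ s⁻² ≈ 2.60 × 10⁻⁴ s⁻².

2.60 × 10⁻⁴ s⁻²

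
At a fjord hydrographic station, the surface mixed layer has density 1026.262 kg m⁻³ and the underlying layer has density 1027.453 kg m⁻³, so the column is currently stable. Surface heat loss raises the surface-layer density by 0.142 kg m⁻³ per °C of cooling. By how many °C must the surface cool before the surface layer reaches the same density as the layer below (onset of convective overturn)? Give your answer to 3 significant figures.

8.39 °C

Density deficit of the surface layer: 1027.453 − 1026.262 = 1.191 kg m⁻³.
Required change = 1.191 / 0.142 = 8.39 °C.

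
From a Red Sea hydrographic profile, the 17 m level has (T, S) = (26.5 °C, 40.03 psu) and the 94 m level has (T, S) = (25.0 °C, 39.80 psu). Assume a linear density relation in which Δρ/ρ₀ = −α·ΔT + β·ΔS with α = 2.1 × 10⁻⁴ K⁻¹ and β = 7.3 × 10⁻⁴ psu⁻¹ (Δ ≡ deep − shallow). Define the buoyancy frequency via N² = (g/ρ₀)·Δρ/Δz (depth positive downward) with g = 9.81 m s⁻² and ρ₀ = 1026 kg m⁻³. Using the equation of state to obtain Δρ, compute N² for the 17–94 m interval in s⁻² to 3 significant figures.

1.87 × 10⁻⁵ s⁻²

ΔT = -1.5 K, ΔS = -0.23 psu (deep − shallow).
Δρ/ρ₀ = −αΔT + βΔS = 3.15 × 10⁻⁴ − 1.679 × 10⁻⁴ = 1.471 × 10⁻⁴, so Δρ ≈ 0.1509 kg m⁻³.
N² = (g/ρ₀)·Δρ/Δz = g·(Δρ/ρ₀)/Δz = 9.81 × 1.471 × 10⁻⁴ / 77 = 1.8741 × 10⁻⁵ s⁻² ≈ 1.87 × 10⁻⁵ s⁻².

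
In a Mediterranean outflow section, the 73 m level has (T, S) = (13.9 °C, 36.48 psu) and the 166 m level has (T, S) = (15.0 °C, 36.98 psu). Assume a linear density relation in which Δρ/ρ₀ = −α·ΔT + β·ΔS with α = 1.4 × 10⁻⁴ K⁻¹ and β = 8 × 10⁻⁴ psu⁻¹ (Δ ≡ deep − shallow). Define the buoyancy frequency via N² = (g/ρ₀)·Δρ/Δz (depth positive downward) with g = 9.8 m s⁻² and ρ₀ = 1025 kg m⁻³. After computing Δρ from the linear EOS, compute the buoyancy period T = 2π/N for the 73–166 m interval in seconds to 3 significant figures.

1.23 × 10³ s

ΔT = +1.1 K, ΔS = +0.50 psu (deep − shallow).
Δρ/ρ₀ = −αΔT + βΔS = -1.54 × 10⁻⁴ + 4.00 × 10⁻⁴ = 2.46 × 10⁻⁴, so Δρ ≈ 0.2522 kg m⁻³.
N² = (g/ρ₀)·Δρ/Δz = g·(Δρ/ρ₀)/Δz = 9.8 × 2.46 × 10⁻⁴ / 93 = 2.5923 × 10⁻⁵ s⁻².
N = √(2.5923 × 10⁻⁵) = 5.0915 × 10⁻³ rad s⁻¹ → T = 2π/N = 1.2341 × 10³ s ≈ 1.23 × 10³ s.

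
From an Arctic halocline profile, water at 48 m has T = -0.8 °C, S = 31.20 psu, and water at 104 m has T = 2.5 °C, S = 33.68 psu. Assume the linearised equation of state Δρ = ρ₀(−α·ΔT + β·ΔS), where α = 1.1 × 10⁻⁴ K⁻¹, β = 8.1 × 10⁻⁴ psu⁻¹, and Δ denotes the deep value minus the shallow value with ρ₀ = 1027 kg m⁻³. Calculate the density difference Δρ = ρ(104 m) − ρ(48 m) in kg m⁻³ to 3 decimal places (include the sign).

ΔT = +3.3 K, ΔS = +2.48 psu (deep − shallow).
Δρ/ρ₀ = −(1.1 × 10⁻⁴)(+3.3) + (8.1 × 10⁻⁴)(+2.48) = 1.6458 × 10⁻³.
Δρ = 1027 × (1.6458 × 10⁻³) = +1.690 kg m⁻³.
Positive Δρ: denser below, stable.

+1.690 kg m⁻³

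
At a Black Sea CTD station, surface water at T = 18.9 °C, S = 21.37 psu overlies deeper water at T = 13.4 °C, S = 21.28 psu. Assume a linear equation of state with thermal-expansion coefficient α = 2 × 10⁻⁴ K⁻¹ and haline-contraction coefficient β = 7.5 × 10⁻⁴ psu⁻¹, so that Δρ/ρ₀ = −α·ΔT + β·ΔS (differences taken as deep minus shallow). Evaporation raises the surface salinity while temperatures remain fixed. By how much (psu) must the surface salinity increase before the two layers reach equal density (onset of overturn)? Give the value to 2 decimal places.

1.38 psu

Neutral buoyancy requires −α(T_deep − T_surf) + β(S_deep − S_surf′) = 0.
S_surf′ = S_deep − (α/β)·ΔT = 21.28 − (2 × 10⁻⁴/7.5 × 10⁻⁴)·(-5.5) = 22.7467 psu.
Increase required: 22.7467 − 21.37 = 1.3767 psu.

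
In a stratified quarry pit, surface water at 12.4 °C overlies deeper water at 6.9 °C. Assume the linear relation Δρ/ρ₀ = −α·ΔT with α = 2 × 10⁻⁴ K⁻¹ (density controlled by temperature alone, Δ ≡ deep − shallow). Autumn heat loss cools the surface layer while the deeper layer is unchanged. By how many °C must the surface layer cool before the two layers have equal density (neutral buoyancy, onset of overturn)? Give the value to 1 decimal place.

With temperature the only control, equal density requires T_surf′ = T_deep.
T_surf′ = 6.9 °C.
Cooling required: 12.4 − 6.9 = 5.5 °C.

5.5 °C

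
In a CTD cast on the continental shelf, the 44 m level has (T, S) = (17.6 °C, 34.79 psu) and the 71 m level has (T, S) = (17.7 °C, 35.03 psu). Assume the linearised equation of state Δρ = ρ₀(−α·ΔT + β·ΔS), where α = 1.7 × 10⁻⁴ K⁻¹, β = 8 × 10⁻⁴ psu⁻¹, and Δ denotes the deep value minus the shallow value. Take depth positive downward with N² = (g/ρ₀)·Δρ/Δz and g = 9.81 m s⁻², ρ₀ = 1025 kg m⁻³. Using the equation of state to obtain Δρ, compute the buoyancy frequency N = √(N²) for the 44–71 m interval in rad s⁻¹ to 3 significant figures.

ΔT = +0.1 K, ΔS = +0.24 psu (deep − shallow).
Δρ/ρ₀ = −αΔT + βΔS = -1.70 × 10⁻⁵ + 1.92 × 10⁻⁴ = 1.75 × 10⁻⁴, so Δρ ≈ 0.1794 kg m⁻³.
N² = (g/ρ₀)·Δρ/Δz = g·(Δρ/ρ₀)/Δz = 9.81 × 1.75 × 10⁻⁴ / 27 = 6.3583 × 10⁻⁵ s⁻².
N = √(6.3583 × 10⁻⁵) = 7.9739 × 10⁻³ rad s⁻¹ ≈ 7.97 × 10⁻³ rad s⁻¹.

7.97 × 10⁻³ rad s⁻¹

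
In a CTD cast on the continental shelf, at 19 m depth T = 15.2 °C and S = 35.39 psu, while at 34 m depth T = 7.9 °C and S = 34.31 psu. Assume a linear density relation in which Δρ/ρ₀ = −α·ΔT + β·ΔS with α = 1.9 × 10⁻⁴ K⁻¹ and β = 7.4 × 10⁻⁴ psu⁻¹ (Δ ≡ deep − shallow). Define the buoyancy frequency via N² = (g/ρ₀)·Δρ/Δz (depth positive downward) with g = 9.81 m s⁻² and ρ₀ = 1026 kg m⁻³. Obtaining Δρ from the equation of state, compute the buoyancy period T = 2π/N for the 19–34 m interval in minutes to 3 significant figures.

5.34 min

ΔT = -7.3 K, ΔS = -1.08 psu (deep − shallow).
Δρ/ρ₀ = −αΔT + βΔS = 1.387 × 10⁻³ − 7.992 × 10⁻⁴ = 5.878 × 10⁻⁴, so Δρ ≈ 0.6031 kg m⁻³.
N² = (g/ρ₀)·Δρ/Δz = g·(Δρ/ρ₀)/Δz = 9.81 × 5.878 × 10⁻⁴ / 15 = 3.8442 × 10⁻⁴ s⁻².
N = √(3.8442 × 10⁻⁴) = 0.019607 rad s⁻¹ → T = 2π/N = 320.46 s = 5.3410 min ≈ 5.34 min.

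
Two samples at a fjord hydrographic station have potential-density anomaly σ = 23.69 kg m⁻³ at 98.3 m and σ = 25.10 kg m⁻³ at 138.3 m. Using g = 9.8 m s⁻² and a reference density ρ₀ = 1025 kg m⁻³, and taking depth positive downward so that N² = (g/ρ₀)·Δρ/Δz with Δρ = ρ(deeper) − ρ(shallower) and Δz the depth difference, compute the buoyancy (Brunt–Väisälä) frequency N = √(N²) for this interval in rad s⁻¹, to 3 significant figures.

Δρ = 1025.10 − 1023.69 = 1.41 kg m⁻³ over Δz = 138.3 − 98.3 = 40 m.
N² = (9.8/1025) × (1.41/40) = 3.3702 × 10⁻⁴ s⁻².
N = √(3.3702 × 10⁻⁴) = 0.018358 rad s⁻¹ ≈ 0.0184 rad s⁻¹.

0.0184 rad s⁻¹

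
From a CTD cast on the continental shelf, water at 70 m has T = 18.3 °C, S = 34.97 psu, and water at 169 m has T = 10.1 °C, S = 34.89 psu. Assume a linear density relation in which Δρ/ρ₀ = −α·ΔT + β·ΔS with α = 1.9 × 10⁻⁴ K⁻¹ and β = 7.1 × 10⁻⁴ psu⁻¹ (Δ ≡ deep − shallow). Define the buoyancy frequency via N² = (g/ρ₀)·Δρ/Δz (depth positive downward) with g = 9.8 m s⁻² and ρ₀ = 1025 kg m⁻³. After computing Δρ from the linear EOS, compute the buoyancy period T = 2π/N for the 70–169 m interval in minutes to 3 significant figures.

ΔT = -8.2 K, ΔS = -0.08 psu (deep − shallow).
Δρ/ρ₀ = −αΔT + βΔS = 1.558 × 10⁻³ − 5.68 × 10⁻⁵ = 1.5012 × 10⁻³, so Δρ ≈ 1.539 kg m⁻³.
N² = (g/ρ₀)·Δρ/Δz = g·(Δρ/ρ₀)/Δz = 9.8 × 1.5012 × 10⁻³ / 99 = 1.4860 × 10⁻⁴ s⁻².
N = √(1.4860 × 10⁻⁴) = 0.012190 rad s⁻¹ → T = 2π/N = 515.44 s = 8.5907 min ≈ 8.59 min.

8.59 min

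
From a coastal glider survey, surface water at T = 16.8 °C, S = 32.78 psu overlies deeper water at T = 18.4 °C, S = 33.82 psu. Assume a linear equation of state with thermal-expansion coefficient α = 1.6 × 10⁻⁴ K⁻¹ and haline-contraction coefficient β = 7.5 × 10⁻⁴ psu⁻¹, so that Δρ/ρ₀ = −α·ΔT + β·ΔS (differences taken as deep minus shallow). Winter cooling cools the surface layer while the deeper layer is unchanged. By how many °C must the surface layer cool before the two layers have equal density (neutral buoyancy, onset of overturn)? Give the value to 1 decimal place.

Neutral buoyancy requires Δρ = 0, i.e. −α(T_deep − T_surf′) + β(S_deep − S_surf) = 0.
T_surf′ = T_deep − (β/α)·ΔS = 18.4 − (7.5 × 10⁻⁴/1.6 × 10⁻⁴)·(+1.04) = 13.525 °C.
Cooling required: 16.8 − (13.525) = 3.275 °C.

3.3 °C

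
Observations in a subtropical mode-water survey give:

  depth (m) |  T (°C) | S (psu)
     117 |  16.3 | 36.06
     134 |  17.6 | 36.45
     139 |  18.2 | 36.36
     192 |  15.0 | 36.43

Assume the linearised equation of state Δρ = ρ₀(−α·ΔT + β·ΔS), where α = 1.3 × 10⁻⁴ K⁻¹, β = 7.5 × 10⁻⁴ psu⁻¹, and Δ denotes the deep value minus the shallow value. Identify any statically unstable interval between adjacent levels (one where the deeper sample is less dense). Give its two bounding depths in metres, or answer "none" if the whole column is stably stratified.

134–139 m

Evaluate Δρ/ρ₀ = −αΔT + βΔS across each adjacent pair:
  117–134 m: −αΔT+βΔS = −(1.3 × 10⁻⁴)(+1.3)+(7.5 × 10⁻⁴)(+0.39) = 1.2 × 10⁻⁴ → stable
  134–139 m: −αΔT+βΔS = −(1.3 × 10⁻⁴)(+0.6)+(7.5 × 10⁻⁴)(-0.09) = -1.5 × 10⁻⁴ → UNSTABLE
  139–192 m: −αΔT+βΔS = −(1.3 × 10⁻⁴)(-3.2)+(7.5 × 10⁻⁴)(+0.07) = 4.7 × 10⁻⁴ → stable
The 134–139 m interval has Δρ < 0: lighter water underlies denser water.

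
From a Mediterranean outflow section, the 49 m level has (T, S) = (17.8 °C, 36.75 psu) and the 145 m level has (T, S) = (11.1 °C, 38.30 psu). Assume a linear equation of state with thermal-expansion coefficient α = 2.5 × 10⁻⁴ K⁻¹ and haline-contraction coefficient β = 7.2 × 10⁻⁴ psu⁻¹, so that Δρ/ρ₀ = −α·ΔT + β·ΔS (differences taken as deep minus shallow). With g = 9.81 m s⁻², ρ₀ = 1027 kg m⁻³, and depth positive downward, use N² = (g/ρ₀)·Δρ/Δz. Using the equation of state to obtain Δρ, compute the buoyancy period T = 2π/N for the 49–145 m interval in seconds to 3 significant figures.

ΔT = -6.7 K, ΔS = +1.55 psu (deep − shallow).
Δρ/ρ₀ = −αΔT + βΔS = 1.675 × 10⁻³ + 1.116 × 10⁻³ = 2.791 × 10⁻³, so Δρ ≈ 2.866 kg m⁻³.
N² = (g/ρ₀)·Δρ/Δz = g·(Δρ/ρ₀)/Δz = 9.81 × 2.791 × 10⁻³ / 96 = 2.8521 × 10⁻⁴ s⁻².
N = √(2.8521 × 10⁻⁴) = 0.016888 rad s⁻¹ → T = 2π/N = 372.05 s ≈ 372 s.

372 s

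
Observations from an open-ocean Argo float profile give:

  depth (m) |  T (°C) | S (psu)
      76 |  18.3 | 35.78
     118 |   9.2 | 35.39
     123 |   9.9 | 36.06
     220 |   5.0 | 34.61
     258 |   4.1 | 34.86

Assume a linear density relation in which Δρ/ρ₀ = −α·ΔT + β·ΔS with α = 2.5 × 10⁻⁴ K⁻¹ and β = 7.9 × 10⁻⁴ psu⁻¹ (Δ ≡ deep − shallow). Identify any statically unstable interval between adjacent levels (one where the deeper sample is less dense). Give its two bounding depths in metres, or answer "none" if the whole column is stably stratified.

none

Evaluate Δρ/ρ₀ = −αΔT + βΔS across each adjacent pair:
  76–118 m: −αΔT+βΔS = −(2.5 × 10⁻⁴)(-9.1)+(7.9 × 10⁻⁴)(-0.39) = 2.0 × 10⁻³ → stable
  118–123 m: −αΔT+βΔS = −(2.5 × 10⁻⁴)(+0.7)+(7.9 × 10⁻⁴)(+0.67) = 3.5 × 10⁻⁴ → stable
  123–220 m: −αΔT+βΔS = −(2.5 × 10⁻⁴)(-4.9)+(7.9 × 10⁻⁴)(-1.45) = 8.0 × 10⁻⁵ → stable
  220–258 m: −αΔT+βΔS = −(2.5 × 10⁻⁴)(-0.9)+(7.9 × 10⁻⁴)(+0.25) = 4.2 × 10⁻⁴ → stable
Every interval has Δρ > 0: the column is stably stratified throughout.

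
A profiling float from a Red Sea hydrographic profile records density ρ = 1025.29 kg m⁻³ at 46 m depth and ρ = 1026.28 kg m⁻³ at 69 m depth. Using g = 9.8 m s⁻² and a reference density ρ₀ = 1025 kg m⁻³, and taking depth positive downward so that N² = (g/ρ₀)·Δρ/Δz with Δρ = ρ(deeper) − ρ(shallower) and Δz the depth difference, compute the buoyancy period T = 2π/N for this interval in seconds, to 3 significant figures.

310 s

Δρ = 1026.28 − 1025.29 = 0.99 kg m⁻³ over Δz = 69 − 46 = 23 m.
N² = (9.8/1025) × (0.99/23) = 4.1154 × 10⁻⁴ s⁻².
N = √(4.1154 × 10⁻⁴) = 0.020286 rad s⁻¹, so T = 2π/N = 309.73 s ≈ 310 s.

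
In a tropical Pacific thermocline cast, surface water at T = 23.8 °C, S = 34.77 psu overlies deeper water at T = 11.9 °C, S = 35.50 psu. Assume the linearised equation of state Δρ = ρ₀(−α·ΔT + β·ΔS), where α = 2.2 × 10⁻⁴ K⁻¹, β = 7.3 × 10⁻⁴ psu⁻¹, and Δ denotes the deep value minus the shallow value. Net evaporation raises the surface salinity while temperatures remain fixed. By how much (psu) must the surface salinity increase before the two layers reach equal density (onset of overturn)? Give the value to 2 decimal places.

Neutral buoyancy requires −α(T_deep − T_surf) + β(S_deep − S_surf′) = 0.
S_surf′ = S_deep − (α/β)·ΔT = 35.50 − (2.2 × 10⁻⁴/7.3 × 10⁻⁴)·(-11.9) = 39.0863 psu.
Increase required: 39.0863 − 34.77 = 4.3163 psu.

4.32 psu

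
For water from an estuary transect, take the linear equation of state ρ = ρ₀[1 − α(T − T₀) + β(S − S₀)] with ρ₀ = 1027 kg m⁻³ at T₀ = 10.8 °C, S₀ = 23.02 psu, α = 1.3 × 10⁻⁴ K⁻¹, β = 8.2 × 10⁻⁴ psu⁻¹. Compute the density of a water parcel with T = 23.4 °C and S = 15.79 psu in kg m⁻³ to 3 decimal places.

T − T₀ = +12.6 K, S − S₀ = -7.23 psu.
Bracket = 1 − α·(+12.6) + β·(-7.23) = 1 + (-7.5666 × 10⁻³) = 0.9924334.
ρ = 1027 × 0.9924334 = 1019.229 kg m⁻³.

1019.229 kg m⁻³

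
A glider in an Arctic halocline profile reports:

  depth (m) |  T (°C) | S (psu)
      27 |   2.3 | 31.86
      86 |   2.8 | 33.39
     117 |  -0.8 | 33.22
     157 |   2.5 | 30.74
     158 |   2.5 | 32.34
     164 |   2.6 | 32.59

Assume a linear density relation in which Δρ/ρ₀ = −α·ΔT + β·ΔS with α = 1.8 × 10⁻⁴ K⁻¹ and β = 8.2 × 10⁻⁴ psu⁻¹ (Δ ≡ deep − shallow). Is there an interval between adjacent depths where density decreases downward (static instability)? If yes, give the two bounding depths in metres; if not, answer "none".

Evaluate Δρ/ρ₀ = −αΔT + βΔS across each adjacent pair:
  27–86 m: −αΔT+βΔS = −(1.8 × 10⁻⁴)(+0.5)+(8.2 × 10⁻⁴)(+1.53) = 1.2 × 10⁻³ → stable
  86–117 m: −αΔT+βΔS = −(1.8 × 10⁻⁴)(-3.6)+(8.2 × 10⁻⁴)(-0.17) = 5.1 × 10⁻⁴ → stable
  117–157 m: −αΔT+βΔS = −(1.8 × 10⁻⁴)(+3.3)+(8.2 × 10⁻⁴)(-2.48) = -2.6 × 10⁻³ → UNSTABLE
  157–158 m: −αΔT+βΔS = −(1.8 × 10⁻⁴)(+0.0)+(8.2 × 10⁻⁴)(+1.60) = 1.3 × 10⁻³ → stable
  158–164 m: −αΔT+βΔS = −(1.8 × 10⁻⁴)(+0.1)+(8.2 × 10⁻⁴)(+0.25) = 1.9 × 10⁻⁴ → stable
The 117–157 m interval has Δρ < 0: lighter water underlies denser water.

117–157 m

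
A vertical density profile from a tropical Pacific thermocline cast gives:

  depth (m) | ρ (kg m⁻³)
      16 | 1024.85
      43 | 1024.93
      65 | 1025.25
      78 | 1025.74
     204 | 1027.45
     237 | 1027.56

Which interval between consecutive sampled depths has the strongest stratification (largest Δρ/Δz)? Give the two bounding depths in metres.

65–78 m

Compute the density gradient over each adjacent pair:
  16–43 m: Δρ/Δz = 0.08/27 = 3.0 × 10⁻³ kg m⁻⁴
  43–65 m: Δρ/Δz = 0.32/22 = 0.015 kg m⁻⁴
  65–78 m: Δρ/Δz = 0.49/13 = 0.038 kg m⁻⁴
  78–204 m: Δρ/Δz = 1.71/126 = 0.014 kg m⁻⁴
  204–237 m: Δρ/Δz = 0.11/33 = 3.3 × 10⁻³ kg m⁻⁴
The largest gradient is in the 65–78 m interval — the pycnocline.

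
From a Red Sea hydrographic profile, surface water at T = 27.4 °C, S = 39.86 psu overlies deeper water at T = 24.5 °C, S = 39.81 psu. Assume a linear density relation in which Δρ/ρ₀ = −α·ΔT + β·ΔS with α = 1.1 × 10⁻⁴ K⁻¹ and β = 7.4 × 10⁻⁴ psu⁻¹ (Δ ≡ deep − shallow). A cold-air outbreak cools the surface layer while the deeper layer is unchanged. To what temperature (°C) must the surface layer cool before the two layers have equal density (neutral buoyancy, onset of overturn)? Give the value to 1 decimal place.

Neutral buoyancy requires Δρ = 0, i.e. −α(T_deep − T_surf′) + β(S_deep − S_surf) = 0.
T_surf′ = T_deep − (β/α)·ΔS = 24.5 − (7.4 × 10⁻⁴/1.1 × 10⁻⁴)·(-0.05) = 24.836 °C.
Cooling required: 27.4 − (24.836) = 2.564 °C.

24.8 °C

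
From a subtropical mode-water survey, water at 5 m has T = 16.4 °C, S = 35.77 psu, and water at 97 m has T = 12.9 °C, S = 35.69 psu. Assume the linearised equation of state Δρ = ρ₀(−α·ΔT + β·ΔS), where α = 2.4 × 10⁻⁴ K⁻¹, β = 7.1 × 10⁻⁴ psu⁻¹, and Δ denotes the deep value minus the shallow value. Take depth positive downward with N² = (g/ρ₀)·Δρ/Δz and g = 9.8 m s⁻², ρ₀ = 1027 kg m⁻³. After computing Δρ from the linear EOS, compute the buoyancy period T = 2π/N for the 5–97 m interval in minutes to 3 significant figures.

11.5 min

ΔT = -3.5 K, ΔS = -0.08 psu (deep − shallow).
Δρ/ρ₀ = −αΔT + βΔS = 8.40 × 10⁻⁴ − 5.68 × 10⁻⁵ = 7.832 × 10⁻⁴, so Δρ ≈ 0.8043 kg m⁻³.
N² = (g/ρ₀)·Δρ/Δz = g·(Δρ/ρ₀)/Δz = 9.8 × 7.832 × 10⁻⁴ / 92 = 8.3428 × 10⁻⁵ s⁻².
N = √(8.3428 × 10⁻⁵) = 9.1339 × 10⁻³ rad s⁻¹ → T = 2π/N = 687.90 s = 11.465 min ≈ 11.5 min.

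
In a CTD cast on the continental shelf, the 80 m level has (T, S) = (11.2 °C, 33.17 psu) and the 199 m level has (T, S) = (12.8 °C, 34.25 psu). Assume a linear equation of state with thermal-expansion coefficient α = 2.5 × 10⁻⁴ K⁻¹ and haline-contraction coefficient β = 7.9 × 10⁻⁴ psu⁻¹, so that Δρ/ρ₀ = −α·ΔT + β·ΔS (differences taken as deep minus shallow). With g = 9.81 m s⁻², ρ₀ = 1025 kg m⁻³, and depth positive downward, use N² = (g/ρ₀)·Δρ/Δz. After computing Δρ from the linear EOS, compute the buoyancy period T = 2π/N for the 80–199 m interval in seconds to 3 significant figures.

ΔT = +1.6 K, ΔS = +1.08 psu (deep − shallow).
Δρ/ρ₀ = −αΔT + βΔS = -4.00 × 10⁻⁴ + 8.532 × 10⁻⁴ = 4.532 × 10⁻⁴, so Δρ ≈ 0.4645 kg m⁻³.
N² = (g/ρ₀)·Δρ/Δz = g·(Δρ/ρ₀)/Δz = 9.81 × 4.532 × 10⁻⁴ / 119 = 3.7360 × 10⁻⁵ s⁻².
N = √(3.7360 × 10⁻⁵) = 6.1123 × 10⁻³ rad s⁻¹ → T = 2π/N = 1.0280 × 10³ s ≈ 1.03 × 10³ s.

1.03 × 10³ s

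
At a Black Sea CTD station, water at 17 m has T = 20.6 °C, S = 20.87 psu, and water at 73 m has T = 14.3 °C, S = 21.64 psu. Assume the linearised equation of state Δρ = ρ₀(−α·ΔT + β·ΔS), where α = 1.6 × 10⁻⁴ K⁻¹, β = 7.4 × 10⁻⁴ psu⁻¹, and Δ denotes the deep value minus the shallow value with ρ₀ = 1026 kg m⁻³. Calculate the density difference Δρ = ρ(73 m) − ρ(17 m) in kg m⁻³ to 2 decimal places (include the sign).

+1.62 kg m⁻³

ΔT = -6.3 K, ΔS = +0.77 psu (deep − shallow).
Δρ/ρ₀ = −(1.6 × 10⁻⁴)(-6.3) + (7.4 × 10⁻⁴)(+0.77) = 1.5778 × 10⁻³.
Δρ = 1026 × (1.5778 × 10⁻³) = +1.62 kg m⁻³.
Positive Δρ: denser below, stable.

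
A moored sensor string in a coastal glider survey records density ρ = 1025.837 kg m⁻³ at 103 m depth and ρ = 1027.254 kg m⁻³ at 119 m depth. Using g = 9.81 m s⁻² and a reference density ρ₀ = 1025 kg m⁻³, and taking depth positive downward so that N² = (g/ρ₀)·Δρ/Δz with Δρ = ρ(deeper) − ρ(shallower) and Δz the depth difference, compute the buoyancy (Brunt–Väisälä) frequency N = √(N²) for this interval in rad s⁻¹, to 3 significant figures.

0.0291 rad s⁻¹

Δρ = 1027.254 − 1025.837 = 1.417 kg m⁻³ over Δz = 119 − 103 = 16 m.
N² = (9.81/1025) × (1.417/16) = 8.4761 × 10⁻⁴ s⁻².
N = √(8.4761 × 10⁻⁴) = 0.029114 rad s⁻¹ ≈ 0.0291 rad s⁻¹.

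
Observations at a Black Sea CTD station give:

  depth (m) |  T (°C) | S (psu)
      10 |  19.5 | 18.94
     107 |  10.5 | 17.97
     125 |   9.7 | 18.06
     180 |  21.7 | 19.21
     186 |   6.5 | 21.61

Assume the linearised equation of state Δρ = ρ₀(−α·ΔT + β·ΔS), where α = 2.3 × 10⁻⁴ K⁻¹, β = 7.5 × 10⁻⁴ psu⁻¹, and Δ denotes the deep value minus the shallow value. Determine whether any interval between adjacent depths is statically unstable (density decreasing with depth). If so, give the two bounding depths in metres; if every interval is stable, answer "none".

125–180 m

Evaluate Δρ/ρ₀ = −αΔT + βΔS across each adjacent pair:
  10–107 m: −αΔT+βΔS = −(2.3 × 10⁻⁴)(-9.0)+(7.5 × 10⁻⁴)(-0.97) = 1.3 × 10⁻³ → stable
  107–125 m: −αΔT+βΔS = −(2.3 × 10⁻⁴)(-0.8)+(7.5 × 10⁻⁴)(+0.09) = 2.5 × 10⁻⁴ → stable
  125–180 m: −αΔT+βΔS = −(2.3 × 10⁻⁴)(+12.0)+(7.5 × 10⁻⁴)(+1.15) = -1.9 × 10⁻³ → UNSTABLE
  180–186 m: −αΔT+βΔS = −(2.3 × 10⁻⁴)(-15.2)+(7.5 × 10⁻⁴)(+2.40) = 5.3 × 10⁻³ → stable
The 125–180 m interval has Δρ < 0: lighter water underlies denser water.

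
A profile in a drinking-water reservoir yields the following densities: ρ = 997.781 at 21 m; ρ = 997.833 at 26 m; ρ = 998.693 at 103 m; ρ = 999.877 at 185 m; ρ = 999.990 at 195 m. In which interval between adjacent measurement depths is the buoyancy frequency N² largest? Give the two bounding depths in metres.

Compute the density gradient over each adjacent pair:
  21–26 m: Δρ/Δz = 0.052/5 = 0.010 kg m⁻⁴
  26–103 m: Δρ/Δz = 0.860/77 = 0.011 kg m⁻⁴
  103–185 m: Δρ/Δz = 1.184/82 = 0.014 kg m⁻⁴
  185–195 m: Δρ/Δz = 0.113/10 = 0.011 kg m⁻⁴
The largest gradient is in the 103–185 m interval — the pycnocline.

103–185 m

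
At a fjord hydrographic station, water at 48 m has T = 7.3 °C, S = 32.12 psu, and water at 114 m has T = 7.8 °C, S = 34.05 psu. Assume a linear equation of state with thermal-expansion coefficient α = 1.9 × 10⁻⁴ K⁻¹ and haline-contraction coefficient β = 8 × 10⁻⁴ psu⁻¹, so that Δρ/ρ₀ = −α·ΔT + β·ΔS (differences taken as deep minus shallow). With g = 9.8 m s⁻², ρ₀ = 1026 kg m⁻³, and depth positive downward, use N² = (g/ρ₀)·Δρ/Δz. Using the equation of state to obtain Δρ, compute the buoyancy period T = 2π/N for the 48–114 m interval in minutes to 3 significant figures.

ΔT = +0.5 K, ΔS = +1.93 psu (deep − shallow).
Δρ/ρ₀ = −αΔT + βΔS = -9.50 × 10⁻⁵ + 1.544 × 10⁻³ = 1.449 × 10⁻³, so Δρ ≈ 1.487 kg m⁻³.
N² = (g/ρ₀)·Δρ/Δz = g·(Δρ/ρ₀)/Δz = 9.8 × 1.449 × 10⁻³ / 66 = 2.1515 × 10⁻⁴ s⁻².
N = √(2.1515 × 10⁻⁴) = 0.014668 rad s⁻¹ → T = 2π/N = 428.36 s = 7.1393 min ≈ 7.14 min.

7.14 min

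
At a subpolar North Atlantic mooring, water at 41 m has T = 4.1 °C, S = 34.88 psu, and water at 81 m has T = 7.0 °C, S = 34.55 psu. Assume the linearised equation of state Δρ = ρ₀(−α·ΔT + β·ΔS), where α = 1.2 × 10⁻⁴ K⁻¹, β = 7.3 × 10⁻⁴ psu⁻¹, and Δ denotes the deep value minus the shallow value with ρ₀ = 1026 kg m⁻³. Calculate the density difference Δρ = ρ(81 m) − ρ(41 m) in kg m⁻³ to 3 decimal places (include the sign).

-0.604 kg m⁻³

ΔT = +2.9 K, ΔS = -0.33 psu (deep − shallow).
Δρ/ρ₀ = −(1.2 × 10⁻⁴)(+2.9) + (7.3 × 10⁻⁴)(-0.33) = -5.889 × 10⁻⁴.
Δρ = 1026 × (-5.889 × 10⁻⁴) = -0.604 kg m⁻³.
Negative Δρ: lighter below, statically unstable.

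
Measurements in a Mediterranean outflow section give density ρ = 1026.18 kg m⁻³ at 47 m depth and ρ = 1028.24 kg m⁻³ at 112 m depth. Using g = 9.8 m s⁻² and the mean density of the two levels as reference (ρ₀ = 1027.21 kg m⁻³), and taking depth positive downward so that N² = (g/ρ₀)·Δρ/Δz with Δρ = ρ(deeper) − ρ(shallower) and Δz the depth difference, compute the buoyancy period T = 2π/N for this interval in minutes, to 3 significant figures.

Δρ = 1028.24 − 1026.18 = 2.06 kg m⁻³ over Δz = 112 − 47 = 65 m.
N² = (9.8/1027.21) × (2.06/65) = 3.0236 × 10⁻⁴ s⁻².
N = √(3.0236 × 10⁻⁴) = 0.017389 rad s⁻¹, so T = 2π/N = 361.33 s = 6.0222 min ≈ 6.02 min.

6.02 min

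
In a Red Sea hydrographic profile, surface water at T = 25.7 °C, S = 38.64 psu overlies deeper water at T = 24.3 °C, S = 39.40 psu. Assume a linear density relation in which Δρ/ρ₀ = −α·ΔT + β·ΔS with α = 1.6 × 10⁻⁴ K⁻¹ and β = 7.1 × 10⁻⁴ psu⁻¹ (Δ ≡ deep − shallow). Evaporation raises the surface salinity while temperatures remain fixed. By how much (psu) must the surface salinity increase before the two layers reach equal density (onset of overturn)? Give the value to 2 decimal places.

Neutral buoyancy requires −α(T_deep − T_surf) + β(S_deep − S_surf′) = 0.
S_surf′ = S_deep − (α/β)·ΔT = 39.40 − (1.6 × 10⁻⁴/7.1 × 10⁻⁴)·(-1.4) = 39.7155 psu.
Increase required: 39.7155 − 38.64 = 1.0755 psu.

1.08 psu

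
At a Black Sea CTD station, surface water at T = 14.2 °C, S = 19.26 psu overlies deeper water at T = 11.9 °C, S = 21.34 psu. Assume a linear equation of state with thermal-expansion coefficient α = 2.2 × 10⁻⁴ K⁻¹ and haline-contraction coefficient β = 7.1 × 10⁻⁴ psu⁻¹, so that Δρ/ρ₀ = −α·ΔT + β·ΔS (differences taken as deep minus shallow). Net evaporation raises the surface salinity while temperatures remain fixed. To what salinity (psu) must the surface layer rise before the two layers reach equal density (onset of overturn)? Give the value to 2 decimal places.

Neutral buoyancy requires −α(T_deep − T_surf) + β(S_deep − S_surf′) = 0.
S_surf′ = S_deep − (α/β)·ΔT = 21.34 − (2.2 × 10⁻⁴/7.1 × 10⁻⁴)·(-2.3) = 22.0527 psu.
Increase required: 22.0527 − 19.26 = 2.7927 psu.

22.05 psu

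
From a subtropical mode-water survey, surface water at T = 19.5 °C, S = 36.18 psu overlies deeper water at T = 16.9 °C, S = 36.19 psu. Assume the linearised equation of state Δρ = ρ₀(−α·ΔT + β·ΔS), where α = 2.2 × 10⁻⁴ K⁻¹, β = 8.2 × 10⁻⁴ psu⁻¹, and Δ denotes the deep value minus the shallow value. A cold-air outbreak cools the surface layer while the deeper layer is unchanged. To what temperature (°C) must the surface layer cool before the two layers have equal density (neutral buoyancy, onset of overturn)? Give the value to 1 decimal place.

16.9 °C

Neutral buoyancy requires Δρ = 0, i.e. −α(T_deep − T_surf′) + β(S_deep − S_surf) = 0.
T_surf′ = T_deep − (β/α)·ΔS = 16.9 − (8.2 × 10⁻⁴/2.2 × 10⁻⁴)·(+0.01) = 16.863 °C.
Cooling required: 19.5 − (16.863) = 2.637 °C.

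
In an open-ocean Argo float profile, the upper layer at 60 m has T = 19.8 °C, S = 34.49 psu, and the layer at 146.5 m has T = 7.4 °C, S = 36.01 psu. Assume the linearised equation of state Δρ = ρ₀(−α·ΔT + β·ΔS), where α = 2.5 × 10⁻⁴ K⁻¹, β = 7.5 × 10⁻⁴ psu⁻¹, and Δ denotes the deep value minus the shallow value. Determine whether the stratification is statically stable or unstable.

ΔT = 7.4 − 19.8 = -12.4 K and ΔS = 36.01 − 34.49 = +1.52 psu (deep − shallow).
−αΔT = 3.10 × 10⁻³; βΔS = 1.14 × 10⁻³; sum Δρ/ρ₀ = 4.24 × 10⁻³.
Δρ/ρ₀ > 0, so Δρ > 0: deeper water is denser → statically stable.

stable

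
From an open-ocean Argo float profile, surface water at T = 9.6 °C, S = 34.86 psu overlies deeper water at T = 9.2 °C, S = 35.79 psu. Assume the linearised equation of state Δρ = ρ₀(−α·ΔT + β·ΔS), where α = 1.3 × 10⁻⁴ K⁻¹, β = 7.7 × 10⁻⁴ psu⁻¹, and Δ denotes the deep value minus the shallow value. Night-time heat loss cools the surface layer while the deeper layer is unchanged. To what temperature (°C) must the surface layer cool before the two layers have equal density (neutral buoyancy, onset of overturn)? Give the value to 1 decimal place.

3.7 °C

Neutral buoyancy requires Δρ = 0, i.e. −α(T_deep − T_surf′) + β(S_deep − S_surf) = 0.
T_surf′ = T_deep − (β/α)·ΔS = 9.2 − (7.7 × 10⁻⁴/1.3 × 10⁻⁴)·(+0.93) = 3.692 °C.
Cooling required: 9.6 − (3.692) = 5.908 °C.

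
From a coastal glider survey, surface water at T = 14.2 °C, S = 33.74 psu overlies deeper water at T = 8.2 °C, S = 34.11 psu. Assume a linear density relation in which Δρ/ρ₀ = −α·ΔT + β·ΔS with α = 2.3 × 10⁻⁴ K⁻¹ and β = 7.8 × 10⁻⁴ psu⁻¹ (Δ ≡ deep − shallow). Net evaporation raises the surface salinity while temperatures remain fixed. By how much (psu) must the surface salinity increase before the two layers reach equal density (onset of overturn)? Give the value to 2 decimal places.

2.14 psu

Neutral buoyancy requires −α(T_deep − T_surf) + β(S_deep − S_surf′) = 0.
S_surf′ = S_deep − (α/β)·ΔT = 34.11 − (2.3 × 10⁻⁴/7.8 × 10⁻⁴)·(-6.0) = 35.8792 psu.
Increase required: 35.8792 − 33.74 = 2.1392 psu.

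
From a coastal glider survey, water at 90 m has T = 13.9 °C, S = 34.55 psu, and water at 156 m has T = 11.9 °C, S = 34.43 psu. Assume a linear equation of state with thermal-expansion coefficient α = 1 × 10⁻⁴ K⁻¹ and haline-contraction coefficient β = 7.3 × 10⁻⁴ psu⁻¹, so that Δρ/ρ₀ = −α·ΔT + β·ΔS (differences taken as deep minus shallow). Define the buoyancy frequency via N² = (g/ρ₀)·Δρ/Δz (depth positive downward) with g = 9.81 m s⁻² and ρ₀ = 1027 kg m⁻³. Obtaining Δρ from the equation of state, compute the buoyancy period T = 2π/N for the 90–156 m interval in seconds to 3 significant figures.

1.54 × 10³ s

ΔT = -2.0 K, ΔS = -0.12 psu (deep − shallow).
Δρ/ρ₀ = −αΔT + βΔS = 2.00 × 10⁻⁴ − 8.76 × 10⁻⁵ = 1.124 × 10⁻⁴, so Δρ ≈ 0.1154 kg m⁻³.
N² = (g/ρ₀)·Δρ/Δz = g·(Δρ/ρ₀)/Δz = 9.81 × 1.124 × 10⁻⁴ / 66 = 1.6707 × 10⁻⁵ s⁻².
N = √(1.6707 × 10⁻⁵) = 4.0874 × 10⁻³ rad s⁻¹ → T = 2π/N = 1.5372 × 10³ s ≈ 1.54 × 10³ s.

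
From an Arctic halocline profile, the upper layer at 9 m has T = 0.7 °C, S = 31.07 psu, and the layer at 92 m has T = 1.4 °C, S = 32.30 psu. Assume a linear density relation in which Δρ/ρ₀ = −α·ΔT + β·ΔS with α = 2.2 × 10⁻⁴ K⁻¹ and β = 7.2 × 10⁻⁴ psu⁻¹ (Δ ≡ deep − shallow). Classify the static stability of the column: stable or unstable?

stable

ΔT = 1.4 − 0.7 = +0.7 K and ΔS = 32.30 − 31.07 = +1.23 psu (deep − shallow).
−αΔT = -1.54 × 10⁻⁴; βΔS = 8.856 × 10⁻⁴; sum Δρ/ρ₀ = 7.316 × 10⁻⁴.
Δρ/ρ₀ > 0, so Δρ > 0: deeper water is denser → statically stable.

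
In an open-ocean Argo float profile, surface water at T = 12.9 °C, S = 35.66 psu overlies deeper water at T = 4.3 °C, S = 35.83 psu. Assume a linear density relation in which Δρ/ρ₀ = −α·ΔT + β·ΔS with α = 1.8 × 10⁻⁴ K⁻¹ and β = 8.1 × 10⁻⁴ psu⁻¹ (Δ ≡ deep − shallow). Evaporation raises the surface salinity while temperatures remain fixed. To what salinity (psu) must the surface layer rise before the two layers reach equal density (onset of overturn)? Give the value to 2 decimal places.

Neutral buoyancy requires −α(T_deep − T_surf) + β(S_deep − S_surf′) = 0.
S_surf′ = S_deep − (α/β)·ΔT = 35.83 − (1.8 × 10⁻⁴/8.1 × 10⁻⁴)·(-8.6) = 37.7411 psu.
Increase required: 37.7411 − 35.66 = 2.0811 psu.

37.74 psu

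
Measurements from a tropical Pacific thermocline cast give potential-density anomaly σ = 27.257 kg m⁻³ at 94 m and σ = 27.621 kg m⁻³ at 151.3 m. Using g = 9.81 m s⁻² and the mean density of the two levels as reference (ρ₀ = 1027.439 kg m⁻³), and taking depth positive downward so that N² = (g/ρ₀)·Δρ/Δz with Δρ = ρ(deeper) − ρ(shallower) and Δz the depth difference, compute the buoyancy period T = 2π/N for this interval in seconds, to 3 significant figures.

807 s

Δρ = 1027.621 − 1027.257 = 0.364 kg m⁻³ over Δz = 151.3 − 94 = 57.3 m.
N² = (9.81/1027.439) × (0.364/57.3) = 6.0654 × 10⁻⁵ s⁻².
N = √(6.0654 × 10⁻⁵) = 7.7881 × 10⁻³ rad s⁻¹, so T = 2π/N = 806.77 s ≈ 807 s.
A positive N² confirms static stability across the interval.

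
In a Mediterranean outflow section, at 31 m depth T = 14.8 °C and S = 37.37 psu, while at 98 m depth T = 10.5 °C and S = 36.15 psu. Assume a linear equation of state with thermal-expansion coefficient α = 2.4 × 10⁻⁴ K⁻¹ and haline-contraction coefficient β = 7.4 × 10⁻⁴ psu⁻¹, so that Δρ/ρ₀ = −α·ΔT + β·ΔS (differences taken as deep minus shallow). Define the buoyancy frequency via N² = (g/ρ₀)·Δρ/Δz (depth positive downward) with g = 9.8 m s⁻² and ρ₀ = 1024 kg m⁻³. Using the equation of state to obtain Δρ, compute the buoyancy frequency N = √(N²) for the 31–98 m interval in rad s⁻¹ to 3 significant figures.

ΔT = -4.3 K, ΔS = -1.22 psu (deep − shallow).
Δρ/ρ₀ = −αΔT + βΔS = 1.032 × 10⁻³ − 9.028 × 10⁻⁴ = 1.292 × 10⁻⁴, so Δρ ≈ 0.1323 kg m⁻³.
N² = (g/ρ₀)·Δρ/Δz = g·(Δρ/ρ₀)/Δz = 9.8 × 1.292 × 10⁻⁴ / 67 = 1.8898 × 10⁻⁵ s⁻².
N = √(1.8898 × 10⁻⁵) = 4.3472 × 10⁻³ rad s⁻¹ ≈ 4.35 × 10⁻³ rad s⁻¹.

4.35 × 10⁻³ rad s⁻¹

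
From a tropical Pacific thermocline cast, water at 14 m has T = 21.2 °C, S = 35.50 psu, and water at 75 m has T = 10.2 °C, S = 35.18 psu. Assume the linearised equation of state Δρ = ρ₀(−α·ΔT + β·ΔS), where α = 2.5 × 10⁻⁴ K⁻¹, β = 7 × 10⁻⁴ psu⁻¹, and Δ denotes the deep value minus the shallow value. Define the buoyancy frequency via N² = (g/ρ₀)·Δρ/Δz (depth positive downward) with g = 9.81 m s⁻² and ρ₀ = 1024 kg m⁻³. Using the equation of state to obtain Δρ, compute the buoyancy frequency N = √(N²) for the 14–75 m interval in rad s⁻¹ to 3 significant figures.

0.0202 rad s⁻¹

ΔT = -11.0 K, ΔS = -0.32 psu (deep − shallow).
Δρ/ρ₀ = −αΔT + βΔS = 2.75 × 10⁻³ − 2.24 × 10⁻⁴ = 2.526 × 10⁻³, so Δρ ≈ 2.587 kg m⁻³.
N² = (g/ρ₀)·Δρ/Δz = g·(Δρ/ρ₀)/Δz = 9.81 × 2.526 × 10⁻³ / 61 = 4.0623 × 10⁻⁴ s⁻².
N = √(4.0623 × 10⁻⁴) = 0.020155 rad s⁻¹ ≈ 0.0202 rad s⁻¹.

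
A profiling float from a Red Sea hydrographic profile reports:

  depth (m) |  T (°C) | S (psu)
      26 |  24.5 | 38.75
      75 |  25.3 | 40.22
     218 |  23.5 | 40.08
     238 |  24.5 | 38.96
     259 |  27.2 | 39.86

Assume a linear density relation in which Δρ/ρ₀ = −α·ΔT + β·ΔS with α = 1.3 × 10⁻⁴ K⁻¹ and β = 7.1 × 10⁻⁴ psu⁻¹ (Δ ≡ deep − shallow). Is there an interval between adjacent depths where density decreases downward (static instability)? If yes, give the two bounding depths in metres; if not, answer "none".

218–238 m

Evaluate Δρ/ρ₀ = −αΔT + βΔS across each adjacent pair:
  26–75 m: −αΔT+βΔS = −(1.3 × 10⁻⁴)(+0.8)+(7.1 × 10⁻⁴)(+1.47) = 9.4 × 10⁻⁴ → stable
  75–218 m: −αΔT+βΔS = −(1.3 × 10⁻⁴)(-1.8)+(7.1 × 10⁻⁴)(-0.14) = 1.3 × 10⁻⁴ → stable
  218–238 m: −αΔT+βΔS = −(1.3 × 10⁻⁴)(+1.0)+(7.1 × 10⁻⁴)(-1.12) = -9.3 × 10⁻⁴ → UNSTABLE
  238–259 m: −αΔT+βΔS = −(1.3 × 10⁻⁴)(+2.7)+(7.1 × 10⁻⁴)(+0.90) = 2.9 × 10⁻⁴ → stable
The 218–238 m interval has Δρ < 0: lighter water underlies denser water.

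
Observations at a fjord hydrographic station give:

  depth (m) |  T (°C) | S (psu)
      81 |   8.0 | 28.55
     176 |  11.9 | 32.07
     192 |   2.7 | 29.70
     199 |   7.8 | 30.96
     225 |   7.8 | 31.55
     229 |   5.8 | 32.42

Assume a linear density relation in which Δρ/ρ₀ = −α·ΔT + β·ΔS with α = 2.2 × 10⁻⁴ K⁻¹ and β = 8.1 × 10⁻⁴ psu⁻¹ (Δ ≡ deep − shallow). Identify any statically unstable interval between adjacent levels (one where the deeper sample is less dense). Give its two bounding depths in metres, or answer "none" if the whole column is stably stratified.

192–199 m

Evaluate Δρ/ρ₀ = −αΔT + βΔS across each adjacent pair:
  81–176 m: −αΔT+βΔS = −(2.2 × 10⁻⁴)(+3.9)+(8.1 × 10⁻⁴)(+3.52) = 2.0 × 10⁻³ → stable
  176–192 m: −αΔT+βΔS = −(2.2 × 10⁻⁴)(-9.2)+(8.1 × 10⁻⁴)(-2.37) = 1.0 × 10⁻⁴ → stable
  192–199 m: −αΔT+βΔS = −(2.2 × 10⁻⁴)(+5.1)+(8.1 × 10⁻⁴)(+1.26) = -1.0 × 10⁻⁴ → UNSTABLE
  199–225 m: −αΔT+βΔS = −(2.2 × 10⁻⁴)(+0.0)+(8.1 × 10⁻⁴)(+0.59) = 4.8 × 10⁻⁴ → stable
  225–229 m: −αΔT+βΔS = −(2.2 × 10⁻⁴)(-2.0)+(8.1 × 10⁻⁴)(+0.87) = 1.1 × 10⁻³ → stable
The 192–199 m interval has Δρ < 0: lighter water underlies denser water.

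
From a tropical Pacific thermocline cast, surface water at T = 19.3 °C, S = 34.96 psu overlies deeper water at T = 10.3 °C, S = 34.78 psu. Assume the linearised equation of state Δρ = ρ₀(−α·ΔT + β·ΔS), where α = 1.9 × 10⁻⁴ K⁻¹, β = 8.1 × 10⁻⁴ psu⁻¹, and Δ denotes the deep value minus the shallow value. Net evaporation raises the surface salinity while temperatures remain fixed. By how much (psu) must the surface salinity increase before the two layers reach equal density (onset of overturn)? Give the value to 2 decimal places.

1.93 psu

Neutral buoyancy requires −α(T_deep − T_surf) + β(S_deep − S_surf′) = 0.
S_surf′ = S_deep − (α/β)·ΔT = 34.78 − (1.9 × 10⁻⁴/8.1 × 10⁻⁴)·(-9.0) = 36.8911 psu.
Increase required: 36.8911 − 34.96 = 1.9311 psu.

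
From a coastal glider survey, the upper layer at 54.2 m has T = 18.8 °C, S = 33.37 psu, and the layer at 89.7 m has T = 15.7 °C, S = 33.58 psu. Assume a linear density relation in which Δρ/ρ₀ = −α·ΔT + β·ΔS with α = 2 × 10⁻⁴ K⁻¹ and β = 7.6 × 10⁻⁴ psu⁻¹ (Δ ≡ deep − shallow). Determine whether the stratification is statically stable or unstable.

stable

ΔT = 15.7 − 18.8 = -3.1 K and ΔS = 33.58 − 33.37 = +0.21 psu (deep − shallow).
−αΔT = 6.20 × 10⁻⁴; βΔS = 1.596 × 10⁻⁴; sum Δρ/ρ₀ = 7.796 × 10⁻⁴.
Δρ/ρ₀ > 0, so Δρ > 0: deeper water is denser → statically stable.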